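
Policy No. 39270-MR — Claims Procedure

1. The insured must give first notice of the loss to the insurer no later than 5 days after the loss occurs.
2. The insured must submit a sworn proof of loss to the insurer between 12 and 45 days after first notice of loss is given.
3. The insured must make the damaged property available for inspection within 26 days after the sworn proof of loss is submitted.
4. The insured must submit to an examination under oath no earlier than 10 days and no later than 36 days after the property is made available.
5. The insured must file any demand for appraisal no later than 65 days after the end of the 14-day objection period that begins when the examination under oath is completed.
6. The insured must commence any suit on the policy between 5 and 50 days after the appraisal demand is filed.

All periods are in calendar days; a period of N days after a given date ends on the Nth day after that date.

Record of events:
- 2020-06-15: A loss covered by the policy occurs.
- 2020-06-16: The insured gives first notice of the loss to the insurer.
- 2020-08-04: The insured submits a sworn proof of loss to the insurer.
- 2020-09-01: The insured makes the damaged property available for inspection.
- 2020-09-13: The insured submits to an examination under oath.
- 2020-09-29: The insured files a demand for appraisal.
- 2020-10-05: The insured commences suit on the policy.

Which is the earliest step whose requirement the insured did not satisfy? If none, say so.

Step 2

Step 1 — counting 5 days from 2020-06-15 (when the loss occurs) gives a deadline of 2020-06-20; completed 2020-06-16, before the deadline.
Step 2 — 12 and 45 days from 2020-06-16 (when first notice of loss is given) are 2020-06-28 and 2020-07-31 respectively; done 2020-08-04 — 4 days after the window closed.
The analysis stops there.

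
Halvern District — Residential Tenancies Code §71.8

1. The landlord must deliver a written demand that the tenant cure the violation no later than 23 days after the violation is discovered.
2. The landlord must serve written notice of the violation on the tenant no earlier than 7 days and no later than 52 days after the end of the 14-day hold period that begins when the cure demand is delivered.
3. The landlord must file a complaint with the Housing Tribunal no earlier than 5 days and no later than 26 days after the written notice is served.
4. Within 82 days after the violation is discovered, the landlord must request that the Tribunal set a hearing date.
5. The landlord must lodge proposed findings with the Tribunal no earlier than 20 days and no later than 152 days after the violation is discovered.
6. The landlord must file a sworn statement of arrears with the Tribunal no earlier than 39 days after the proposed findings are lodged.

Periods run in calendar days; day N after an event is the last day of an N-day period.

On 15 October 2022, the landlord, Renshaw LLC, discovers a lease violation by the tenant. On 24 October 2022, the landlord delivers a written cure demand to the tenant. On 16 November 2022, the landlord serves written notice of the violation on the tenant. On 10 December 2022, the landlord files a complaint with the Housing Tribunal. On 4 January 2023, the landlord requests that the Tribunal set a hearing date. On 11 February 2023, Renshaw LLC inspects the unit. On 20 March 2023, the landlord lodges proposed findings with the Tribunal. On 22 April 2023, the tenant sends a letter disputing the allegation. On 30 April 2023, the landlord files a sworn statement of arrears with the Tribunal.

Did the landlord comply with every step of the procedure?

Step 1: 23 days after 15 October 2022 (when the violation is discovered) is 7 November 2022; 24 October 2022 is within that limit.
Step 2: the window is 7–52 days after 7 November 2022 (end of the 14-day hold period, which began when the cure demand is delivered on 24 October 2022), so 14 November 2022 through 29 December 2022; done 16 November 2022, which is between those dates.
Step 3: the window is 5–26 days after 16 November 2022 (when the written notice is served), so 21 November 2022 through 12 December 2022; done 10 December 2022 — within the window.
Step 4: 82 days after 15 October 2022 (when the violation is discovered) is 5 January 2023; completed 4 January 2023, before the deadline.
Step 5: the window is 20–152 days after 15 October 2022 (when the violation is discovered), so 4 November 2022 through 16 March 2023; done 20 March 2023 — 4 days after the window closed.
Later steps need not be reached.

No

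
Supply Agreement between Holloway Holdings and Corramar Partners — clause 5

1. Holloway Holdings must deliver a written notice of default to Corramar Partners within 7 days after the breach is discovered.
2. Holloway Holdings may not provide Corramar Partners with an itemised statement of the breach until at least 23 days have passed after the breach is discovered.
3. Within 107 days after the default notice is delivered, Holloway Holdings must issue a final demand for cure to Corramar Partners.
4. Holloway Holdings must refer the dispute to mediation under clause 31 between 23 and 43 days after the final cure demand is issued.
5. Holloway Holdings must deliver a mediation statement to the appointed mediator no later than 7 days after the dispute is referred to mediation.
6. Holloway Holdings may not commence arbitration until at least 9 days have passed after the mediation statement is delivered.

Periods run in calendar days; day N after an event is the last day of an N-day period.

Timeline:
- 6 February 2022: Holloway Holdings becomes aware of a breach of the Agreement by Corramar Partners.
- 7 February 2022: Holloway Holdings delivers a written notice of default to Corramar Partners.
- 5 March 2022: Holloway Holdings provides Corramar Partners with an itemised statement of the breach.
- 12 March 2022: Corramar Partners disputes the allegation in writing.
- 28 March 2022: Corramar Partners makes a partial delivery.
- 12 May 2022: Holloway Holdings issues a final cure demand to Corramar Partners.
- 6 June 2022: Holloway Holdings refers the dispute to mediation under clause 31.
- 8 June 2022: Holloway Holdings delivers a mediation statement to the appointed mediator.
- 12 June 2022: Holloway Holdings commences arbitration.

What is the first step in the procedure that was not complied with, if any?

Step 1: 7 days after 6 February 2022 (when the breach is discovered) is 13 February 2022; 7 February 2022 is within that limit.
Step 2: the earliest permitted date is 23 days after 6 February 2022 (when the breach is discovered), i.e. 1 March 2022; done 5 March 2022 — permitted.
Step 3: 107 days after 7 February 2022 (when the default notice is delivered) is 25 May 2022; 12 May 2022 is within that limit.
Step 4: the window is 23–43 days after 12 May 2022 (when the final cure demand is issued), so 4 June 2022 through 24 June 2022; done 6 June 2022 — within the window.
Step 5: 7 days after 6 June 2022 (when the dispute is referred to mediation) is 13 June 2022; completed 8 June 2022, before the deadline.
Step 6: the earliest permitted date is 9 days after 8 June 2022 (when the mediation statement is delivered), i.e. 17 June 2022; acted on 12 June 2022, 5 days prematurely.

Step 6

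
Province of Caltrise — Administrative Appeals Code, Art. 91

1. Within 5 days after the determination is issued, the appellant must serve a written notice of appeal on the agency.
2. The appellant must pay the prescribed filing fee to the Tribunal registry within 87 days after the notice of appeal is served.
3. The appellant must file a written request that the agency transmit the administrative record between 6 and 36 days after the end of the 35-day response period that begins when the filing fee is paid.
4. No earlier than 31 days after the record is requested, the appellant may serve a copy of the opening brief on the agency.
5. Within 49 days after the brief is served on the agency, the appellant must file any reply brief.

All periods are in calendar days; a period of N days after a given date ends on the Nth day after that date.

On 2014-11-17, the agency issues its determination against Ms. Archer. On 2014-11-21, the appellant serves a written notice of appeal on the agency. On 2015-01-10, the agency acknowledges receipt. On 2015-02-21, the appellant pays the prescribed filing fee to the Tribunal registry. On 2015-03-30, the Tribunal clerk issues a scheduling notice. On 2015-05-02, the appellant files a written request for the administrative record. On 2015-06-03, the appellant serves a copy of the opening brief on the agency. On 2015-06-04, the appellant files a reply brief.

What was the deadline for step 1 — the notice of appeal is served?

2014-11-22

Step 1 runs from 2014-11-17, when the determination is issued. 5 days after 2014-11-17 is 2014-11-22.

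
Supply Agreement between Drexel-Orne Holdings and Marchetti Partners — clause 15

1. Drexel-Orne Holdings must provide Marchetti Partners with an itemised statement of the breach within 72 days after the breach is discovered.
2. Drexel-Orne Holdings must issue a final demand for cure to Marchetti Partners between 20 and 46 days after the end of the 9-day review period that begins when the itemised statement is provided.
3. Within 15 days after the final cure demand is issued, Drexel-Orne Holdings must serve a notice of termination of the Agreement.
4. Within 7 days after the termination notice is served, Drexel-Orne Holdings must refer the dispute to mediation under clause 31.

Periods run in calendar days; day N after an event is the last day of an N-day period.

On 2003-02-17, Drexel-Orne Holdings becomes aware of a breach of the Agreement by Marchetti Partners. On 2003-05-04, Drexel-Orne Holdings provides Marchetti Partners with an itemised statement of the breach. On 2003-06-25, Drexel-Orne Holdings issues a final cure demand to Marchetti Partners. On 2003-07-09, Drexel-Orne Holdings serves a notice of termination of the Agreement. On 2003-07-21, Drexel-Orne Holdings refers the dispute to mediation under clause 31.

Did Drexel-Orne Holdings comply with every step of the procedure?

No

(1) due by 2003-02-17 + 72 days = 2003-04-30; 2003-05-04 misses that deadline by 4 days.
The analysis stops there.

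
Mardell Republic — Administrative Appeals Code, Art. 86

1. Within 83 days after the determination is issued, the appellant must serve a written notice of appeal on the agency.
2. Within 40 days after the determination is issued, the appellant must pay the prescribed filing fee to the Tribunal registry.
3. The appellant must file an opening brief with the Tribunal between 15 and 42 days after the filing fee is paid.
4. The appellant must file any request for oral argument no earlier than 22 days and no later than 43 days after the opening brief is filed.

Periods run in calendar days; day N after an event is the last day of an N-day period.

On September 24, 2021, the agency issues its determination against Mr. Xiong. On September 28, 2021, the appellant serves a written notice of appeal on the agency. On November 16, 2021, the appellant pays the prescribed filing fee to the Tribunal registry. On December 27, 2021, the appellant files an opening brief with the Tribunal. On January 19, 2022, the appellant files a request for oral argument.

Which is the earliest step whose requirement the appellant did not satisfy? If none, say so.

Step 2

Step 1 — counting 83 days from September 24, 2021 (when the determination is issued) gives a deadline of December 16, 2021; September 28, 2021 is within that limit.
Step 2 — counting 40 days from September 24, 2021 (when the determination is issued) gives a deadline of November 3, 2021; November 16, 2021 misses that deadline by 13 days.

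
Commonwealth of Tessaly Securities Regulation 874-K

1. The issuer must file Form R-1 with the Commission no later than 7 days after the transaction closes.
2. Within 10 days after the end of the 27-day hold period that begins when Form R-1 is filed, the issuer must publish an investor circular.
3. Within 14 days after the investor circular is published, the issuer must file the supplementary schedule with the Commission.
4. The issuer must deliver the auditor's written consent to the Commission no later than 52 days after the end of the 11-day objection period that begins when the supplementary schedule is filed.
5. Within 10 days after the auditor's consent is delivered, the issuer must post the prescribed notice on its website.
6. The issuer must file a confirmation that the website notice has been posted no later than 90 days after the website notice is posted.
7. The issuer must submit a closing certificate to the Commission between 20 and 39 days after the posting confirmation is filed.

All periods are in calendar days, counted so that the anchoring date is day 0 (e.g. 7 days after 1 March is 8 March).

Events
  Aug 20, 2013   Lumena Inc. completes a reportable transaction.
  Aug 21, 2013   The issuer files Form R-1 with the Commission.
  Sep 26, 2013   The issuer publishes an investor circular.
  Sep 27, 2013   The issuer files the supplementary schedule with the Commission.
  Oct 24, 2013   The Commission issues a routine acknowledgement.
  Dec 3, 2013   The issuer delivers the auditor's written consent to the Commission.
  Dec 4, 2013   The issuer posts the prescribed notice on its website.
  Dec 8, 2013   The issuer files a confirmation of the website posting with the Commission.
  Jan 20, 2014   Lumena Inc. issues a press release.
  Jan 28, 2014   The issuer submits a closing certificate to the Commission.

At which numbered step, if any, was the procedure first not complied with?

Step 4

(1) due by Aug 20, 2013 + 7 days = Aug 27, 2013; completed Aug 21, 2013, before the deadline.
(2) due by Sep 17, 2013 + 10 days = Sep 27, 2013; completed Sep 26, 2013, before the deadline.
(3) due by Sep 26, 2013 + 14 days = Oct 10, 2013; done Sep 27, 2013 — timely.
(4) due by Oct 8, 2013 + 52 days = Nov 29, 2013; done Dec 3, 2013 — 4 days late.
No need to go further; step 4 was not satisfied.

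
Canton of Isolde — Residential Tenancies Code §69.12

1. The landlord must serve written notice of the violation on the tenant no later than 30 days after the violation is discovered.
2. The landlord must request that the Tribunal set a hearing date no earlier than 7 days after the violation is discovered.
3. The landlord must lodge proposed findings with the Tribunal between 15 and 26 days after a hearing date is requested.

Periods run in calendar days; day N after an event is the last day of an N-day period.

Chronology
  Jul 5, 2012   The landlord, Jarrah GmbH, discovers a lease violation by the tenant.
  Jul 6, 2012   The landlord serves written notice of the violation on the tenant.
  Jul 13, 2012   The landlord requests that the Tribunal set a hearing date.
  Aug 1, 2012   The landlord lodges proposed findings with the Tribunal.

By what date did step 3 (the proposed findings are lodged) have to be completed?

Step 3 runs from Jul 13, 2012, when a hearing date is requested. The window is 15–26 days after Jul 13, 2012; it closes on Aug 8, 2012.

Aug 8, 2012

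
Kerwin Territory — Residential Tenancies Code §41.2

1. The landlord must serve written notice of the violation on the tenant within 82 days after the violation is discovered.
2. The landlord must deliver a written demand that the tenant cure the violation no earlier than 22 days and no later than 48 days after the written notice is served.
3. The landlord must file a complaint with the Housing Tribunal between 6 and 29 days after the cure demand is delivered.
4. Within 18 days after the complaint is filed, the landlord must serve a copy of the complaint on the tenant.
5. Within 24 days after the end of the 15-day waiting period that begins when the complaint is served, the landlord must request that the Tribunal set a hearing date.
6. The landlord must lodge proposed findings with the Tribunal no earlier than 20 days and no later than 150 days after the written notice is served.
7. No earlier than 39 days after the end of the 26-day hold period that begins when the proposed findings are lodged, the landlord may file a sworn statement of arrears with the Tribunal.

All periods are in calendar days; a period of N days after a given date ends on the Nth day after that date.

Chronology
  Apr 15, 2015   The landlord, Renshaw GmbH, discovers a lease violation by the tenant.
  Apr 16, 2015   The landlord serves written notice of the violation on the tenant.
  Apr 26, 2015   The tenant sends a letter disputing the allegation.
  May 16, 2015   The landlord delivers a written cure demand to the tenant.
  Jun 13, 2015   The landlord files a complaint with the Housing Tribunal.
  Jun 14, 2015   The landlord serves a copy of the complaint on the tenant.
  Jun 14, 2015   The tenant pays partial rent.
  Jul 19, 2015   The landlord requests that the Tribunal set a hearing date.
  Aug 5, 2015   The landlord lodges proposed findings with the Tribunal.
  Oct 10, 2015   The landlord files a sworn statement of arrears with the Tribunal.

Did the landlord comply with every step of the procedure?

Step 1: 82 days after Apr 15, 2015 (when the violation is discovered) is Jul 6, 2015; completed Apr 16, 2015, before the deadline.
Step 2: the window is 22–48 days after Apr 16, 2015 (when the written notice is served), so May 8, 2015 through Jun 3, 2015; May 16, 2015 falls inside that range.
Step 3: the window is 6–29 days after May 16, 2015 (when the cure demand is delivered), so May 22, 2015 through Jun 14, 2015; Jun 13, 2015 falls inside that range.
Step 4: 18 days after Jun 13, 2015 (when the complaint is filed) is Jul 1, 2015; completed Jun 14, 2015, before the deadline.
Step 5: 24 days after Jun 29, 2015 (end of the 15-day waiting period, which began when the complaint is served on Jun 14, 2015) is Jul 23, 2015; done Jul 19, 2015 — timely.
Step 6: the window is 20–150 days after Apr 16, 2015 (when the written notice is served), so May 6, 2015 through Sep 13, 2015; done Aug 5, 2015, which is between those dates.
Step 7: the earliest permitted date is 39 days after Aug 31, 2015 (end of the 26-day hold period, which began when the proposed findings are lodged on Aug 5, 2015), i.e. Oct 9, 2015; Oct 10, 2015 is on or after that date.

Yes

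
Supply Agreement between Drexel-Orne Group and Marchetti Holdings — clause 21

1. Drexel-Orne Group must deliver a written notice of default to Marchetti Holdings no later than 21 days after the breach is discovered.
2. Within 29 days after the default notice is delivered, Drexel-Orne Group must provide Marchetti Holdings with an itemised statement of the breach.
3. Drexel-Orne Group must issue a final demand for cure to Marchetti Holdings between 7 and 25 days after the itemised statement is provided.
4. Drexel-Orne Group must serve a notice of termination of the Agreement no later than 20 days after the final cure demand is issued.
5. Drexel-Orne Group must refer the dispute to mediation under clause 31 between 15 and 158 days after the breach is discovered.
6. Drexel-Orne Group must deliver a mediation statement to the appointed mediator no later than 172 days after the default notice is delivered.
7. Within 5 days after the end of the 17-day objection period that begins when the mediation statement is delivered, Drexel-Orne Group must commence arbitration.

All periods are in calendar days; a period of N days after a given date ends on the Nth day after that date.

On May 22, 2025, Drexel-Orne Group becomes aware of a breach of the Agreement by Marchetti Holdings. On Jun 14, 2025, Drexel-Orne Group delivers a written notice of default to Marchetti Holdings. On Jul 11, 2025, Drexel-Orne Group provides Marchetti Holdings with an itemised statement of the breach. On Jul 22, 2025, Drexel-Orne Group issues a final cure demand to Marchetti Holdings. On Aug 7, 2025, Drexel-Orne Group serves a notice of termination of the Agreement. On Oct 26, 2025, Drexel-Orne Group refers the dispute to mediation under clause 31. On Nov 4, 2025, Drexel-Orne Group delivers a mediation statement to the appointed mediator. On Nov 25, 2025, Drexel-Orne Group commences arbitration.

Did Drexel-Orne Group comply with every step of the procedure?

Step 1: 21 days after May 22, 2025 (when the breach is discovered) is Jun 12, 2025; not done until Jun 14, 2025, 2 days after the deadline.
Later steps need not be reached.

No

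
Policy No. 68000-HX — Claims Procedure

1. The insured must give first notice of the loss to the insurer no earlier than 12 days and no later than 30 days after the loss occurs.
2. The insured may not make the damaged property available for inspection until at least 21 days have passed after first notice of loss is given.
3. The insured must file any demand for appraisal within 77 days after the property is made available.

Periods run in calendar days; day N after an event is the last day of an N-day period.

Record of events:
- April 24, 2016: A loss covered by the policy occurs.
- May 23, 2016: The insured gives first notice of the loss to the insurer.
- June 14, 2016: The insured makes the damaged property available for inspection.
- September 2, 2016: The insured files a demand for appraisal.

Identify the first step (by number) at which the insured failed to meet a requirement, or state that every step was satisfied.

Step 3

Step 1: the window is 12–30 days after April 24, 2016 (when the loss occurs), so May 6, 2016 through May 24, 2016; done May 23, 2016 — within the window.
Step 2: the earliest permitted date is 21 days after May 23, 2016 (when first notice of loss is given), i.e. June 13, 2016; done June 14, 2016 — permitted.
Step 3: 77 days after June 14, 2016 (when the property is made available) is August 30, 2016; not done until September 2, 2016, 3 days after the deadline.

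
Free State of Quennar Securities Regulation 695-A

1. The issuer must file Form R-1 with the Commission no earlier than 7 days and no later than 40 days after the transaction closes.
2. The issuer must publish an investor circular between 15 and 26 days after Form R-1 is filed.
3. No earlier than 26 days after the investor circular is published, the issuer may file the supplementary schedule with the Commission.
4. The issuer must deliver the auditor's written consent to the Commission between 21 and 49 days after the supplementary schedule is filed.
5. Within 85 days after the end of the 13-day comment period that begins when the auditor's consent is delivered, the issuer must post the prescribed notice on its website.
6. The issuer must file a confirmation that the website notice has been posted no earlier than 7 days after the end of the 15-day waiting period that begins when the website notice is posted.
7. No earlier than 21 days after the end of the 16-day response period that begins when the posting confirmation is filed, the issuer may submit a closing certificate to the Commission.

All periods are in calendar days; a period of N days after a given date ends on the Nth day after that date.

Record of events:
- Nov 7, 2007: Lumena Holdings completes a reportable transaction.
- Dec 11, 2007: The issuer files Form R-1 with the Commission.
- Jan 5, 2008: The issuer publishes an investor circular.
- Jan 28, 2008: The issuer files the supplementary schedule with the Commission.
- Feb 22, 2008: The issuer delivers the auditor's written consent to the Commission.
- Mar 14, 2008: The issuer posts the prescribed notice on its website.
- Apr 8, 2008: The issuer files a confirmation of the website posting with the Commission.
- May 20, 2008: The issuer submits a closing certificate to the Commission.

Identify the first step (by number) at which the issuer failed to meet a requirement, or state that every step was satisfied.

Step 3

Step 1: the window is 7–40 days after Nov 7, 2007 (when the transaction closes), so Nov 14, 2007 through Dec 17, 2007; Dec 11, 2007 falls inside that range.
Step 2: the window is 15–26 days after Dec 11, 2007 (when Form R-1 is filed), so Dec 26, 2007 through Jan 6, 2008; done Jan 5, 2008, which is between those dates.
Step 3: the earliest permitted date is 26 days after Jan 5, 2008 (when the investor circular is published), i.e. Jan 31, 2008; acted on Jan 28, 2008, 3 days prematurely.
The procedure was therefore not followed at step 3.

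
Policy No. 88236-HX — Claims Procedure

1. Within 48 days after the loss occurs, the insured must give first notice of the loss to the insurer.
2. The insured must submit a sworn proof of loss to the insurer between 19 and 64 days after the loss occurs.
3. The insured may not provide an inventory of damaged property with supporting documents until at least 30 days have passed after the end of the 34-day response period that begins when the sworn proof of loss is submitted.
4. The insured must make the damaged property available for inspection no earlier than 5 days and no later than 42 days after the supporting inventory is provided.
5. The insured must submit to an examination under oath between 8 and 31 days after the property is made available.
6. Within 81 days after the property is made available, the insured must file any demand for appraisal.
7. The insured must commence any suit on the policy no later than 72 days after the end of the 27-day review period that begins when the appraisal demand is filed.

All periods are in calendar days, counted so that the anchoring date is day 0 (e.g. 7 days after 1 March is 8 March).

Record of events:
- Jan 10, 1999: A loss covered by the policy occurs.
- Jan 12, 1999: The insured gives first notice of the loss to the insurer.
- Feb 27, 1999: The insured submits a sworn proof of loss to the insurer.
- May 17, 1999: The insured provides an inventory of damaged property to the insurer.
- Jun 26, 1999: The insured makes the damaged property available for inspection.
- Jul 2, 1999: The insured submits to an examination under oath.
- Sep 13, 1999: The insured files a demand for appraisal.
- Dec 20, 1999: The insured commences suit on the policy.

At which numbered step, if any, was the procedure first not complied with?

(1) due by Jan 10, 1999 + 48 days = Feb 27, 1999; done Jan 12, 1999 — timely.
(2) the permitted window runs from Jan 10, 1999 + 19 = Jan 29, 1999 to Jan 10, 1999 + 64 = Mar 15, 1999; done Feb 27, 1999 — within the window.
(3) permitted from Apr 2, 1999 + 30 days = May 2, 1999 onward; May 17, 1999 is on or after that date.
(4) the permitted window runs from May 17, 1999 + 5 = May 22, 1999 to May 17, 1999 + 42 = Jun 28, 1999; done Jun 26, 1999 — within the window.
(5) the permitted window runs from Jun 26, 1999 + 8 = Jul 4, 1999 to Jun 26, 1999 + 31 = Jul 27, 1999; done Jul 2, 1999 — 2 days before the window opened.

Step 5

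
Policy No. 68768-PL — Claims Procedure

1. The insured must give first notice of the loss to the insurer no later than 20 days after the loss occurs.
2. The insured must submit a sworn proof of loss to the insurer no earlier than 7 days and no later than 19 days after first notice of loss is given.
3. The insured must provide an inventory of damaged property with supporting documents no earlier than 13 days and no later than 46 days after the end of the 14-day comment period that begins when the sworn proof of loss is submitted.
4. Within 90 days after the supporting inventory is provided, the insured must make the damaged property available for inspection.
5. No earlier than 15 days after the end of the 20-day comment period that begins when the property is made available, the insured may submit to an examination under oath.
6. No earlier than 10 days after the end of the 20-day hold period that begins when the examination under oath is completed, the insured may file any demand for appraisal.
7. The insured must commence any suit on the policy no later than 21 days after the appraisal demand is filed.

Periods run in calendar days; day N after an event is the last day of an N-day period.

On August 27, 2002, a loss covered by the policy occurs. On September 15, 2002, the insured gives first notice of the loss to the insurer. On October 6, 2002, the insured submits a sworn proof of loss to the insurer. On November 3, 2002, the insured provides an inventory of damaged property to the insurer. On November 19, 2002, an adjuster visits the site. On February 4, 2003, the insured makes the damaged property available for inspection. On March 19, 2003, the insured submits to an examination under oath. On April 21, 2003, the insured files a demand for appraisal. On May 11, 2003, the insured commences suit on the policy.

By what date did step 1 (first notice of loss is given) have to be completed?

Step 1 runs from August 27, 2002, when the loss occurs. 20 days after August 27, 2002 is September 16, 2002.

September 16, 2002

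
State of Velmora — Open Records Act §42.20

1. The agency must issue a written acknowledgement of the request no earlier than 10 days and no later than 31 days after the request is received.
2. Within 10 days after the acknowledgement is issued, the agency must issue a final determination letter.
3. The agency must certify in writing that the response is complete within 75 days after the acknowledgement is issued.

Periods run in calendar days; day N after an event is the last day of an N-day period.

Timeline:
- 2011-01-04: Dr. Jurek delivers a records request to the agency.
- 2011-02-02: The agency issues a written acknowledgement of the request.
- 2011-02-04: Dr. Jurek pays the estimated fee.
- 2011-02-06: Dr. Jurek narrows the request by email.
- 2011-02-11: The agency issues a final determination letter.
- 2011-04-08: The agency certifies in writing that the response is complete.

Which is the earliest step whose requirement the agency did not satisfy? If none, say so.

None — every step was satisfied

(1) the permitted window runs from 2011-01-04 + 10 = 2011-01-14 to 2011-01-04 + 31 = 2011-02-04; done 2011-02-02, which is between those dates.
(2) due by 2011-02-02 + 10 days = 2011-02-12; 2011-02-11 is within that limit.
(3) due by 2011-02-02 + 75 days = 2011-04-18; completed 2011-04-08, before the deadline.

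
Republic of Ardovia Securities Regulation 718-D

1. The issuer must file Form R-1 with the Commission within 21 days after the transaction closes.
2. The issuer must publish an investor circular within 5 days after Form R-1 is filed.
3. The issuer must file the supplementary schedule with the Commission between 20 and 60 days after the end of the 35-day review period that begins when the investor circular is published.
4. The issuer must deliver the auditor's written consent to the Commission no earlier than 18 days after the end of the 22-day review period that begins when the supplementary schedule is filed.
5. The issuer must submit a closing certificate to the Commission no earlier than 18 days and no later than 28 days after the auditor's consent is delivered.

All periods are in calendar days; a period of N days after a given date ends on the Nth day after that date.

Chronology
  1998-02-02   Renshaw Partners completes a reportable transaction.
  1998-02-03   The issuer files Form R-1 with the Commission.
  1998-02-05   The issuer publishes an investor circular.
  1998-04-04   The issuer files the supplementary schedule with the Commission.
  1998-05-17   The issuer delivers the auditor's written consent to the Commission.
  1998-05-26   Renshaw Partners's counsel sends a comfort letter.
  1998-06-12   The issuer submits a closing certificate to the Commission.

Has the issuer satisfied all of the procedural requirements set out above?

Step 1: 21 days after 1998-02-02 (when the transaction closes) is 1998-02-23; done 1998-02-03 — timely.
Step 2: 5 days after 1998-02-03 (when Form R-1 is filed) is 1998-02-08; done 1998-02-05 — timely.
Step 3: the window is 20–60 days after 1998-03-12 (end of the 35-day review period, which began when the investor circular is published on 1998-02-05), so 1998-04-01 through 1998-05-11; 1998-04-04 falls inside that range.
Step 4: the earliest permitted date is 18 days after 1998-04-26 (end of the 22-day review period, which began when the supplementary schedule is filed on 1998-04-04), i.e. 1998-05-14; 1998-05-17 is on or after that date.
Step 5: the window is 18–28 days after 1998-05-17 (when the auditor's consent is delivered), so 1998-06-04 through 1998-06-14; done 1998-06-12, which is between those dates.

Yes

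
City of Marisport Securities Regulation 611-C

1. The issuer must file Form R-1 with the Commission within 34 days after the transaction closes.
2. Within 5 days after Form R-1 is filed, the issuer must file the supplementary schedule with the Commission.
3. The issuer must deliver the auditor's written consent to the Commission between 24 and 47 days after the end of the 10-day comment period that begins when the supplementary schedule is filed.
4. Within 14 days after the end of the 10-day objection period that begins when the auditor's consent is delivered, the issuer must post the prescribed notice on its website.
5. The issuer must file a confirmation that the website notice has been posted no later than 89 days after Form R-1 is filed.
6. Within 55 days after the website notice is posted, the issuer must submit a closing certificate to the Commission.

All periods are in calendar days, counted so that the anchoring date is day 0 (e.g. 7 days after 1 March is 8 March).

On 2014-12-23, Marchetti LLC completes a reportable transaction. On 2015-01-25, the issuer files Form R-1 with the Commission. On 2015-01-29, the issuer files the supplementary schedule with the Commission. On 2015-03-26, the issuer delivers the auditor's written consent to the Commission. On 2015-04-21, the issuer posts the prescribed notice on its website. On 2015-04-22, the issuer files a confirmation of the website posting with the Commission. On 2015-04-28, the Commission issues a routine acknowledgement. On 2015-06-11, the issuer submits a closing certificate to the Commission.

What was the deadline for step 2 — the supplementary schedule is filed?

2015-01-30

Step 2 runs from 2015-01-25, when Form R-1 is filed. 5 days after 2015-01-25 is 2015-01-30.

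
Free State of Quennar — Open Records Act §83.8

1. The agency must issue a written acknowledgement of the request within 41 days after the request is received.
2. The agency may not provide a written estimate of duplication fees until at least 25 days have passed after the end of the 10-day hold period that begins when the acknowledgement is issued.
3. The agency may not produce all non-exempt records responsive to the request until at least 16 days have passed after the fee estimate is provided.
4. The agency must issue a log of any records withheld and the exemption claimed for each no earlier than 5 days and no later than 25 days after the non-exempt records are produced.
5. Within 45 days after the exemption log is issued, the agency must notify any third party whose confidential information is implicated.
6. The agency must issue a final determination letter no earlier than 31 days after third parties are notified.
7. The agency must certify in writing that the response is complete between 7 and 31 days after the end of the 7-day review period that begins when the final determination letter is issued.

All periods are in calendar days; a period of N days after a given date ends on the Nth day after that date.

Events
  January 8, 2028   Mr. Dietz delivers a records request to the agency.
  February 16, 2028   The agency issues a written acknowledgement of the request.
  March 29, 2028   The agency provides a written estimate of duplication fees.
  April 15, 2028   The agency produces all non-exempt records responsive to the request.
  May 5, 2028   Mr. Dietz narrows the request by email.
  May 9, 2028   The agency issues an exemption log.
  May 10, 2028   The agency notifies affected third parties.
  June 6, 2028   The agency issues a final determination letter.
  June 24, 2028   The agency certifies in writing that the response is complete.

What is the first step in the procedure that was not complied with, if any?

Step 6

(1) due by January 8, 2028 + 41 days = February 18, 2028; completed February 16, 2028, before the deadline.
(2) permitted from February 26, 2028 + 25 days = March 22, 2028 onward; done March 29, 2028, after the minimum wait.
(3) permitted from March 29, 2028 + 16 days = April 14, 2028 onward; April 15, 2028 is on or after that date.
(4) the permitted window runs from April 15, 2028 + 5 = April 20, 2028 to April 15, 2028 + 25 = May 10, 2028; May 9, 2028 falls inside that range.
(5) due by May 9, 2028 + 45 days = June 23, 2028; done May 10, 2028 — timely.
(6) permitted from May 10, 2028 + 31 days = June 10, 2028 onward; June 6, 2028 is 4 days before the earliest permitted date.
Later steps need not be reached.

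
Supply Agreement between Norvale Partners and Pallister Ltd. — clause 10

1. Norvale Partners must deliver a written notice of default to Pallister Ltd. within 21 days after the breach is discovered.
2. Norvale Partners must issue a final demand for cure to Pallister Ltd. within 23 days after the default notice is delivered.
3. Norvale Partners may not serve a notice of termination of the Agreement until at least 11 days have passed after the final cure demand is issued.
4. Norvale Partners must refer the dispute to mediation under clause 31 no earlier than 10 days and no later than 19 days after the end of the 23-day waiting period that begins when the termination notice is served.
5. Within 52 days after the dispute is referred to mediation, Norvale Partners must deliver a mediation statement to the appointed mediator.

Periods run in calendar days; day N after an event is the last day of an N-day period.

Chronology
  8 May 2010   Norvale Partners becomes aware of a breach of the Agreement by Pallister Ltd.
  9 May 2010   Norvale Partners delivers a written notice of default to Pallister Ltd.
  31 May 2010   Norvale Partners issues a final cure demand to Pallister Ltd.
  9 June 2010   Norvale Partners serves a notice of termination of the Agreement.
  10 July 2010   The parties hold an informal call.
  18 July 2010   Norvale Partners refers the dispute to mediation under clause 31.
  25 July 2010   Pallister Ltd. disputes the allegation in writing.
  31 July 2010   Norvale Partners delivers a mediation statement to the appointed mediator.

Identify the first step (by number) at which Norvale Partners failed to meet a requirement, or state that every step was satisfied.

Step 3

Step 1 — counting 21 days from 8 May 2010 (when the breach is discovered) gives a deadline of 29 May 2010; 9 May 2010 is within that limit.
Step 2 — counting 23 days from 9 May 2010 (when the default notice is delivered) gives a deadline of 1 June 2010; done 31 May 2010 — timely.
Step 3 — must wait 11 days from 31 May 2010 (when the final cure demand is issued), so not before 11 June 2010; acted on 9 June 2010, 2 days prematurely.
The procedure was therefore not followed at step 3.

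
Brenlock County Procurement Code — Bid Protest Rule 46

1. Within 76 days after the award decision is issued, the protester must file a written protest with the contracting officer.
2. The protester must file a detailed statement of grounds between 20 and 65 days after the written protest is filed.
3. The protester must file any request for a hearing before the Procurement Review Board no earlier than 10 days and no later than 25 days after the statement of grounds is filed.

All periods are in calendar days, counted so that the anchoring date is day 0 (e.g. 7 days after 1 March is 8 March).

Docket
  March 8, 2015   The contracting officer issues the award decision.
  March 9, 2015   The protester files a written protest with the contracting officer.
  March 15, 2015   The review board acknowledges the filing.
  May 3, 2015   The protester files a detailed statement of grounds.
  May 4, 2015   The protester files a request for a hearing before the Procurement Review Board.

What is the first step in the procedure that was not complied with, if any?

Step 3

Step 1: 76 days after March 8, 2015 (when the award decision is issued) is May 23, 2015; completed March 9, 2015, before the deadline.
Step 2: the window is 20–65 days after March 9, 2015 (when the written protest is filed), so March 29, 2015 through May 13, 2015; done May 3, 2015 — within the window.
Step 3: the window is 10–25 days after May 3, 2015 (when the statement of grounds is filed), so May 13, 2015 through May 28, 2015; done May 4, 2015 — 9 days before the window opened.
Later steps need not be reached.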